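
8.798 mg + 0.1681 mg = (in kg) 8.966e-06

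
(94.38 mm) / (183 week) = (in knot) 1.658e-09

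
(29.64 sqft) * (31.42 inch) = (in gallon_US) 580.5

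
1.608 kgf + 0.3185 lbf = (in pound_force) 3.864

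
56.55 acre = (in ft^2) 2.463e+06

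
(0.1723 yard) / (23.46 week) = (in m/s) 1.11e-08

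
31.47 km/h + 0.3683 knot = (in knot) 17.36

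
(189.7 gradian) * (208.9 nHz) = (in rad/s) 6.225e-07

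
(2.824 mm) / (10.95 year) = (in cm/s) 8.178e-10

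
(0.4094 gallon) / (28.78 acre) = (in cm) 1.331e-06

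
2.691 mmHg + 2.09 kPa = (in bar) 0.02449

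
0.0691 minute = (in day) 4.799e-05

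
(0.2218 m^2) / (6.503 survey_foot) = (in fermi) 1.119e+14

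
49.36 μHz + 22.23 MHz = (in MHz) 22.23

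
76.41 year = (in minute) 4.016e+07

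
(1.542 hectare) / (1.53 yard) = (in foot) 3.616e+04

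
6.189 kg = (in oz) 218.3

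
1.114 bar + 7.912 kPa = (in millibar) 1193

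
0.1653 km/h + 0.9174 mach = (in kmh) 1125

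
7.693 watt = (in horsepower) 0.01032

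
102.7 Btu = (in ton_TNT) 2.59e-05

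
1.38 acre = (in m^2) 5585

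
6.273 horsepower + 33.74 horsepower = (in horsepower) 40.01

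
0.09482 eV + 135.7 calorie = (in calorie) 135.7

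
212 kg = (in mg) 2.12e+08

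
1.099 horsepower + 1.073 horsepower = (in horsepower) 2.172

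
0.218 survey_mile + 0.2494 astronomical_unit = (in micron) 3.731e+16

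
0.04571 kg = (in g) 45.71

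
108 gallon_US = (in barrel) 2.571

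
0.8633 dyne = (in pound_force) 1.941e-06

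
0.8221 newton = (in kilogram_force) 0.08383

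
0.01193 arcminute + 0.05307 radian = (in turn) 0.008447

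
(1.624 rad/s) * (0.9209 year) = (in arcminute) 1.621e+11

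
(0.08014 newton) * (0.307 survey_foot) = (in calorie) 0.001792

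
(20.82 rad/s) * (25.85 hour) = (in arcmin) 6.661e+09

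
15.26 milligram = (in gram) 0.01526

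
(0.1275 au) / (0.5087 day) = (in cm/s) 4.34e+07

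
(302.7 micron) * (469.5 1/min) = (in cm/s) 0.2369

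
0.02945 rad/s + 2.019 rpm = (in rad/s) 0.2409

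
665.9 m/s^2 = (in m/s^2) 665.9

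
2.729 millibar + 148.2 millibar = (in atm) 0.149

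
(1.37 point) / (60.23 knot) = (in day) 1.805e-10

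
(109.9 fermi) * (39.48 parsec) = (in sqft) 1.441e+06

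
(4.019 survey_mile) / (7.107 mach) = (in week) 4.419e-06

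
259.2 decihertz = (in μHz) 2.592e+07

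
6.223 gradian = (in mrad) 97.75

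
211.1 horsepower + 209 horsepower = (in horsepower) 420.1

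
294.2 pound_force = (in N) 1309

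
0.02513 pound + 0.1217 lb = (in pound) 0.1468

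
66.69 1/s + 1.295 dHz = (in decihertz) 668.2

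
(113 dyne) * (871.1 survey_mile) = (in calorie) 378.6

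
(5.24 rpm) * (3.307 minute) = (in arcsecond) 2.246e+07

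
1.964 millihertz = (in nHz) 1.964e+06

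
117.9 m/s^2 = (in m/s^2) 117.9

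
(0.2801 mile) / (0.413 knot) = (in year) 6.728e-05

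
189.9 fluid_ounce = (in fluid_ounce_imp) 197.7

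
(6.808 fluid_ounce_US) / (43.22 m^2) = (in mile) 2.895e-09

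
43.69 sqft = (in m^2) 4.059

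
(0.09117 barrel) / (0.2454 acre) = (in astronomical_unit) 9.757e-17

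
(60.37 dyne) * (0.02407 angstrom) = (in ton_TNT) 3.473e-25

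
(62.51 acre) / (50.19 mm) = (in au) 3.369e-05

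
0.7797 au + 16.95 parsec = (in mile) 3.25e+14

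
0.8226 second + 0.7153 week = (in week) 0.7153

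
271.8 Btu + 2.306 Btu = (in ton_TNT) 6.912e-05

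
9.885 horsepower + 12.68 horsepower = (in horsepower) 22.57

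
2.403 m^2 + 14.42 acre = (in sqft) 6.282e+05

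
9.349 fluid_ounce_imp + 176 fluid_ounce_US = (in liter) 5.471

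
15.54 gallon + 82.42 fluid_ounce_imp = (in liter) 61.17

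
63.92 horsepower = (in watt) 4.767e+04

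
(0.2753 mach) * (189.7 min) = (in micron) 1.067e+12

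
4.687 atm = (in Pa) 4.749e+05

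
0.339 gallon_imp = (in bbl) 0.009693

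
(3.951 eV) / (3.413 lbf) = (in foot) 1.368e-19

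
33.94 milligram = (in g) 0.03394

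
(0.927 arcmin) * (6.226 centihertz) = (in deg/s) 0.0009619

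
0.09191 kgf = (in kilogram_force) 0.09191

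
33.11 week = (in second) 2.002e+07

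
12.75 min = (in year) 2.426e-05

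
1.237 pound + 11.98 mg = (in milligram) 5.611e+05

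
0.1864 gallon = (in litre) 0.7056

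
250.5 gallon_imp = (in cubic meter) 1.139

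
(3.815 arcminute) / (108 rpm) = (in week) 1.622e-10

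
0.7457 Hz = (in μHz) 7.457e+05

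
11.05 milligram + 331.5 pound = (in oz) 5304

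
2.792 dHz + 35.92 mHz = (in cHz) 31.51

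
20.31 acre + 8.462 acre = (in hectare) 11.64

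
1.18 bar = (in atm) 1.165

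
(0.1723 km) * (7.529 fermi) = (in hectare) 1.297e-16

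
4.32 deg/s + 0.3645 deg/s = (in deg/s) 4.684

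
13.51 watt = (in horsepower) 0.01812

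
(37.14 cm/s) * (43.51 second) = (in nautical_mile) 0.008725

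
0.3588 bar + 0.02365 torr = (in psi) 5.204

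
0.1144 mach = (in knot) 75.72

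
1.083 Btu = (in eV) 7.132e+21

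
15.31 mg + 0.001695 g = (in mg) 17.01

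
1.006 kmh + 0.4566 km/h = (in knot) 0.7897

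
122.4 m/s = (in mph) 273.8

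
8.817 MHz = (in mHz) 8.817e+09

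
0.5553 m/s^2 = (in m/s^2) 0.5553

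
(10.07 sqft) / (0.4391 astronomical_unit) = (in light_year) 1.505e-27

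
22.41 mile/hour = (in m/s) 10.02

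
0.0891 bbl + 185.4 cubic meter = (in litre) 1.854e+05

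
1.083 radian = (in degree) 62.05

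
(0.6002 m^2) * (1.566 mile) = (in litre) 1.513e+06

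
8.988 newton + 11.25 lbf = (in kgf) 6.019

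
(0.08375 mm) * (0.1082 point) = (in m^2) 3.197e-09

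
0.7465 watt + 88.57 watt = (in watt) 89.32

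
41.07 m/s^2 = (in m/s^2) 41.07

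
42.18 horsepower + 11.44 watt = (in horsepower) 42.2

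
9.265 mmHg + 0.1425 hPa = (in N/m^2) 1249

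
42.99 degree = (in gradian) 47.77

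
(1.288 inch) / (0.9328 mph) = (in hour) 2.179e-05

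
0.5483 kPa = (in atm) 0.005411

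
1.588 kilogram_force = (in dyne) 1.557e+06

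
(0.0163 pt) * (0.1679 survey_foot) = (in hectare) 2.943e-11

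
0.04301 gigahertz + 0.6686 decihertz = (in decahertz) 4.301e+06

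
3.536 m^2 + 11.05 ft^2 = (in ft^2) 49.11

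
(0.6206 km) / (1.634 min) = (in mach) 0.01859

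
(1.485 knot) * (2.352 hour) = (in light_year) 6.837e-13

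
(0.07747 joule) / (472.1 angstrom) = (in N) 1.641e+06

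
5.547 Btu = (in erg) 5.852e+10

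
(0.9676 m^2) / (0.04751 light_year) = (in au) 1.439e-26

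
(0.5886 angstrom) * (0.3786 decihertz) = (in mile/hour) 4.985e-12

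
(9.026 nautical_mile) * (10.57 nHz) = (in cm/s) 0.01767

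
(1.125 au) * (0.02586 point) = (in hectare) 153.5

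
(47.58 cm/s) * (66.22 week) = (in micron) 1.906e+13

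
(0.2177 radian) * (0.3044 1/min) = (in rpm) 0.01055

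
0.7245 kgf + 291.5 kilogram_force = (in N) 2866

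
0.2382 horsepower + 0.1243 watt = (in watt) 177.8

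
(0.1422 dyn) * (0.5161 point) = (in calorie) 6.188e-11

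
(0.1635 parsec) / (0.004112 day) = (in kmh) 5.112e+13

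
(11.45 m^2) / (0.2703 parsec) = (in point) 3.891e-12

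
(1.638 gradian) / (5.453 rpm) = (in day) 5.215e-07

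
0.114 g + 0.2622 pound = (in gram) 119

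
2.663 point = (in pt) 2.663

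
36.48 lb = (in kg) 16.55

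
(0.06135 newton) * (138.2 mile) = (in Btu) 12.93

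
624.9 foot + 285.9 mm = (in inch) 7510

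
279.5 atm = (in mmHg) 2.124e+05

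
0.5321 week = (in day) 3.725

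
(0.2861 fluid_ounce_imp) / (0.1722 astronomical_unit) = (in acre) 7.798e-20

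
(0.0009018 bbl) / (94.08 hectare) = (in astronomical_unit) 1.019e-21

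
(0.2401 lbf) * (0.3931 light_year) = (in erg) 3.972e+22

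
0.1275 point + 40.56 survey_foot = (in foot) 40.56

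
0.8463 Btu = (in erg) 8.929e+09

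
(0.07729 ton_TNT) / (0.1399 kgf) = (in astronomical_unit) 0.001576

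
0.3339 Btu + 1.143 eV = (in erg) 3.523e+09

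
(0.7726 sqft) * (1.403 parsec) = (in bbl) 1.954e+16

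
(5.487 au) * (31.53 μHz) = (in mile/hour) 5.789e+07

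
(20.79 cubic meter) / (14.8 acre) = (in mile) 2.157e-07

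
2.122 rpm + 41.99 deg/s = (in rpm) 9.12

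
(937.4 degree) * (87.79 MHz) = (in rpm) 1.372e+10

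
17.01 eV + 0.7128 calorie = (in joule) 2.982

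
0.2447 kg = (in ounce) 8.632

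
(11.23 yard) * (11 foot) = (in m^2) 34.43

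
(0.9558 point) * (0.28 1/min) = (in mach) 4.621e-09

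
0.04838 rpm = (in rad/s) 0.005066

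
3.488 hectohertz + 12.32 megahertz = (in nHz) 1.232e+16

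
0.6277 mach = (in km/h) 769.4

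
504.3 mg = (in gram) 0.5043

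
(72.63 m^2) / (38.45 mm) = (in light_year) 1.997e-13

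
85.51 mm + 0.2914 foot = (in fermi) 1.743e+14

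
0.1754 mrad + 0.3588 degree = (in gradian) 0.4098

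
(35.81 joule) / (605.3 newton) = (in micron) 5.916e+04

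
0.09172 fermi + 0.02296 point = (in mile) 5.033e-09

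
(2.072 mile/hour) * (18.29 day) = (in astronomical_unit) 9.784e-06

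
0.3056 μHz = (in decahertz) 3.056e-08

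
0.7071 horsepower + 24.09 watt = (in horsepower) 0.7394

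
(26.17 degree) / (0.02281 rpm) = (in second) 191.2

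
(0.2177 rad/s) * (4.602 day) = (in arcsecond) 1.785e+10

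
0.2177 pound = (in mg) 9.875e+04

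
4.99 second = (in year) 1.582e-07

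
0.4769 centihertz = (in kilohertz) 4.769e-06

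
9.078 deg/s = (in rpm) 1.513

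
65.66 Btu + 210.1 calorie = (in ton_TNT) 1.677e-05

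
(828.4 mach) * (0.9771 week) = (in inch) 6.563e+12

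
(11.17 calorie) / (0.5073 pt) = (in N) 2.611e+05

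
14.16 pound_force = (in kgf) 6.423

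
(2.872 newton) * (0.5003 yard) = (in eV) 8.201e+18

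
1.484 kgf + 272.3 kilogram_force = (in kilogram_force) 273.8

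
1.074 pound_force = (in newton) 4.777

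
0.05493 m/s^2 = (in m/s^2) 0.05493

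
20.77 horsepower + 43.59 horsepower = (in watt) 4.799e+04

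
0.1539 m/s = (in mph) 0.3443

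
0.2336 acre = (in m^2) 945.3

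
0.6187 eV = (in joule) 9.913e-20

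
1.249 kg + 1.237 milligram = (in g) 1249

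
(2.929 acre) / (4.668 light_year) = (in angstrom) 0.002684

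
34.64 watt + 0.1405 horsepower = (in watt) 139.4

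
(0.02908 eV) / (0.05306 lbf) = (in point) 5.596e-17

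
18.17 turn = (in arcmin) 3.925e+05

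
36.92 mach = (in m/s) 1.257e+04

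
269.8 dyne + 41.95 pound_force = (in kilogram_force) 19.03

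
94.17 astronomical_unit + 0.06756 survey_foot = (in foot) 4.622e+13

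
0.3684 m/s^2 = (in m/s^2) 0.3684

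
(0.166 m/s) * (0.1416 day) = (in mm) 2.031e+06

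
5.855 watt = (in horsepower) 0.007852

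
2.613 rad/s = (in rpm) 24.95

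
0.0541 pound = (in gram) 24.54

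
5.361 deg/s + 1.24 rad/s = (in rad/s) 1.334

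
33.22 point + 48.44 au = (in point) 2.054e+16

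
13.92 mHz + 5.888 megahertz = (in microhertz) 5.888e+12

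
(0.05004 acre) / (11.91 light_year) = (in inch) 7.076e-14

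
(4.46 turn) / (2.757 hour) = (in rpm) 0.02696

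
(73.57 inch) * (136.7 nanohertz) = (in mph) 5.714e-07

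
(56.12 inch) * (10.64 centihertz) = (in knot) 0.2948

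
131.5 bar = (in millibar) 1.315e+05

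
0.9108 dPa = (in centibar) 9.108e-05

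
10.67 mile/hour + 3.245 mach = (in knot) 2157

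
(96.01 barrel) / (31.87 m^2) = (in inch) 18.86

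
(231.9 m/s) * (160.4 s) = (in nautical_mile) 20.08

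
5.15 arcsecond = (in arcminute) 0.08583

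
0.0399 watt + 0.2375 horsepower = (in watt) 177.1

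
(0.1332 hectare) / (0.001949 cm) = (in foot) 2.242e+08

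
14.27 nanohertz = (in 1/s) 1.427e-08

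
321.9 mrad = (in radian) 0.3219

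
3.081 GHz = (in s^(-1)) 3.081e+09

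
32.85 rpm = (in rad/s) 3.44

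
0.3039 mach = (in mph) 231.5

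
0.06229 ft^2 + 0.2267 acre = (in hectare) 0.09174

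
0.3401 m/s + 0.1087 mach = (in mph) 83.56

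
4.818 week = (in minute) 4.857e+04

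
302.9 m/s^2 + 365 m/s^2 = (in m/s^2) 667.9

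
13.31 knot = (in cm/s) 684.7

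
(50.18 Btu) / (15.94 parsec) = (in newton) 1.076e-13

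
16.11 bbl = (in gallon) 676.6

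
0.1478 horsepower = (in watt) 110.2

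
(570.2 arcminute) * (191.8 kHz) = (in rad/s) 3.181e+04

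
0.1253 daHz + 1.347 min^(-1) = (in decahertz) 0.1275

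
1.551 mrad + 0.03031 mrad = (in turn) 0.0002517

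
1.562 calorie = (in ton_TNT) 1.562e-09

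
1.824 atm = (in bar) 1.848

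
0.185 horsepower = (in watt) 138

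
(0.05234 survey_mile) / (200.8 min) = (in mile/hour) 0.01564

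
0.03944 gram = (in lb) 8.695e-05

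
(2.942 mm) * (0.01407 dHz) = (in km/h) 1.49e-05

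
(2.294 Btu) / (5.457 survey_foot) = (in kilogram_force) 148.4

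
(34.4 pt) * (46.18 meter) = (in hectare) 5.604e-05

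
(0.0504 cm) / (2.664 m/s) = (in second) 0.0001892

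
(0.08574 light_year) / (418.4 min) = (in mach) 9.49e+07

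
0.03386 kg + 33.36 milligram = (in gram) 33.89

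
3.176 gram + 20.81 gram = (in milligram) 2.399e+04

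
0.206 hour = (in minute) 12.36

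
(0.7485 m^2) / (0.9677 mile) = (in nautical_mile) 2.595e-07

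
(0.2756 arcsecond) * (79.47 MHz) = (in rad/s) 106.2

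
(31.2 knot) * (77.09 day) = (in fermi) 1.069e+23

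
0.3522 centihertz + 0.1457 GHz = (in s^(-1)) 1.457e+08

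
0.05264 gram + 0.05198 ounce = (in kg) 0.001526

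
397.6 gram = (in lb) 0.8766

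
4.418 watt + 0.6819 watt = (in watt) 5.1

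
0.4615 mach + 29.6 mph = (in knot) 331.2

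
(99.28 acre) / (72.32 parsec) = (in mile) 1.119e-16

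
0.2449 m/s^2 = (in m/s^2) 0.2449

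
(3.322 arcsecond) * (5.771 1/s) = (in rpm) 0.0008876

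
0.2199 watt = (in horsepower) 0.0002949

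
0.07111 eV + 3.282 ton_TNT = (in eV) 8.571e+28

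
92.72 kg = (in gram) 9.272e+04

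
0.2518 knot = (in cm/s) 12.95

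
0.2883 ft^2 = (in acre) 6.618e-06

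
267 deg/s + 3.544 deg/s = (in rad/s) 4.722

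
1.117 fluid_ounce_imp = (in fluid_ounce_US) 1.073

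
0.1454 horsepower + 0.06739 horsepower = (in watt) 158.7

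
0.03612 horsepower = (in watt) 26.93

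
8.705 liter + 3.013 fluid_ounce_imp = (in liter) 8.791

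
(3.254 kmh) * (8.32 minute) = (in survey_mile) 0.2804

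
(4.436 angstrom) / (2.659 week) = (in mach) 8.101e-19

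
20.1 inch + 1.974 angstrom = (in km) 0.0005105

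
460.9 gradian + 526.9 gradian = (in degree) 889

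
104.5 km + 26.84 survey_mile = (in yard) 1.615e+05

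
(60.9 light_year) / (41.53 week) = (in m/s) 2.294e+10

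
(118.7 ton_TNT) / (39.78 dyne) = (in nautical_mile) 6.741e+11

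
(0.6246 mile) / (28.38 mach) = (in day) 1.204e-06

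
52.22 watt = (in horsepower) 0.07003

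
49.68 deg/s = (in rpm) 8.28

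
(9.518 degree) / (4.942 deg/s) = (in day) 2.229e-05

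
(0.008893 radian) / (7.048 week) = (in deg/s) 1.195e-07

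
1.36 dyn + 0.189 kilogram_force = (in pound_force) 0.4167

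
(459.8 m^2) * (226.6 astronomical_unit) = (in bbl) 9.804e+16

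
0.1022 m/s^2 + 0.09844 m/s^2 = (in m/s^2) 0.2006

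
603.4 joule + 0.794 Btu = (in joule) 1441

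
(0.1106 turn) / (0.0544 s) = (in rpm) 122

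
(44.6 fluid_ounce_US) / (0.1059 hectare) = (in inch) 4.904e-05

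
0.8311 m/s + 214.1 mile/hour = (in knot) 187.7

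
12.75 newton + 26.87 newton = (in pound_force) 8.907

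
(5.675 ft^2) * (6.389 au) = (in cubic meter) 5.039e+11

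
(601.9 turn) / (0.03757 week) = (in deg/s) 9.536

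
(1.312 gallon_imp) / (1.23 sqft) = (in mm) 52.2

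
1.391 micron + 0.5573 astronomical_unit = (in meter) 8.337e+10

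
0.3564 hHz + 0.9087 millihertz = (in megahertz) 3.564e-05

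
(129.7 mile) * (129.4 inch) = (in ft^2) 7.385e+06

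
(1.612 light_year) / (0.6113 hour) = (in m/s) 6.93e+12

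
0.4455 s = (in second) 0.4455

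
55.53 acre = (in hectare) 22.47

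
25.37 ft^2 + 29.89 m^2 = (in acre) 0.007968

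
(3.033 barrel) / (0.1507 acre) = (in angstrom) 7.907e+06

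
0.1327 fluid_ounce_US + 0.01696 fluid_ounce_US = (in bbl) 2.784e-05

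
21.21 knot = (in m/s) 10.91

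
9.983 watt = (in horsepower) 0.01339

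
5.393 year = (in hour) 4.724e+04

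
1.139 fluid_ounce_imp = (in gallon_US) 0.008549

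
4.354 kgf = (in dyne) 4.27e+06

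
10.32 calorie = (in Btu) 0.04093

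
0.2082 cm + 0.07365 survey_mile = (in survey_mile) 0.07365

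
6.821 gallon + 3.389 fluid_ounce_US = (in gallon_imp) 5.702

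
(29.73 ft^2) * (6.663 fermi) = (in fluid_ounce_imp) 6.477e-10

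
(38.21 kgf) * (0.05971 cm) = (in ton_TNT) 5.348e-11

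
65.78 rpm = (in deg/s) 394.7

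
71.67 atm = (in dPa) 7.262e+07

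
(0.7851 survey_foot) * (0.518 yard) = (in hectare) 1.133e-05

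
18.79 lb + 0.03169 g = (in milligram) 8.523e+06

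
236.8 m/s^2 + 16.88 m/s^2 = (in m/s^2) 253.7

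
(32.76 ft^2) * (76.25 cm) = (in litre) 2321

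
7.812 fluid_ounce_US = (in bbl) 0.001453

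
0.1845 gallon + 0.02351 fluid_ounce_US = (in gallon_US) 0.1847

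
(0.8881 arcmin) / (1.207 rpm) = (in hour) 5.677e-07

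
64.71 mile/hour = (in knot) 56.23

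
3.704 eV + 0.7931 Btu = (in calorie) 200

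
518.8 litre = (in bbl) 3.263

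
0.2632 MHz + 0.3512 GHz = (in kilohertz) 3.515e+05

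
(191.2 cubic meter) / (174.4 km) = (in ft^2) 0.0118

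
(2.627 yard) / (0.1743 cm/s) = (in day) 0.01595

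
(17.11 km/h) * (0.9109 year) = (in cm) 1.365e+10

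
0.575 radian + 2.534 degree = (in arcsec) 1.277e+05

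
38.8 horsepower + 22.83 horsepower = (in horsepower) 61.63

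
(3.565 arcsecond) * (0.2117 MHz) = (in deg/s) 209.6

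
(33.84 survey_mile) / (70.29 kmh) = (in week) 0.004612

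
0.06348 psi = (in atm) 0.00432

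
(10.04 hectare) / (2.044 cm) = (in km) 4912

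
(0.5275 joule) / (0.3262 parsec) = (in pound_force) 1.178e-17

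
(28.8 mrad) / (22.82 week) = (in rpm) 1.993e-08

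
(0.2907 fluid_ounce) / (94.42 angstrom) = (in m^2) 910.5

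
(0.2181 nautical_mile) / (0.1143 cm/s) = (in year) 0.01121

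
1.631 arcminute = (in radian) 0.0004744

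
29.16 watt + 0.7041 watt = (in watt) 29.86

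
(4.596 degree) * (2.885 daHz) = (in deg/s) 132.6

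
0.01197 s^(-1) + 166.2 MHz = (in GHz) 0.1662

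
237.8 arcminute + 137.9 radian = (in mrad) 1.38e+05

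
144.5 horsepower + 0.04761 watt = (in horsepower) 144.5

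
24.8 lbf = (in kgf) 11.25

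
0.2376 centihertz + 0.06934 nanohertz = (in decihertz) 0.02376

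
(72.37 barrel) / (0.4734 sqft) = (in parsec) 8.478e-15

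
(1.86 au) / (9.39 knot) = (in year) 1827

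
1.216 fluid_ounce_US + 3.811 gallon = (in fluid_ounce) 489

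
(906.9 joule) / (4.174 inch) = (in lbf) 1923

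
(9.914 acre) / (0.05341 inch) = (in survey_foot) 9.703e+07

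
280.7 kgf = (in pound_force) 618.8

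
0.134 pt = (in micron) 47.27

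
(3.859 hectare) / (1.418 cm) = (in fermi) 2.721e+21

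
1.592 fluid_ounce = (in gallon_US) 0.01244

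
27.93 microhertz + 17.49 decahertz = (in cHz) 1.749e+04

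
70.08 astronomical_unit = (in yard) 1.147e+13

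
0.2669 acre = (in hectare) 0.108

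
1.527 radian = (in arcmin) 5249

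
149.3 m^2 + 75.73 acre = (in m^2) 3.066e+05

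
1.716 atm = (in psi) 25.22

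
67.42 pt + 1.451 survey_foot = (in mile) 0.0002896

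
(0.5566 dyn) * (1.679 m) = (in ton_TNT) 2.234e-15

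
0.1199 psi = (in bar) 0.008267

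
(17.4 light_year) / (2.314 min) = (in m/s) 1.186e+15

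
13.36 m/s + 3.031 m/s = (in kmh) 59.01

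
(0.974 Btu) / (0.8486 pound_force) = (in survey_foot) 893.2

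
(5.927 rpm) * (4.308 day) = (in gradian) 1.471e+07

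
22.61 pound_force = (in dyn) 1.006e+07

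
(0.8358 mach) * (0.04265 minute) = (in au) 4.868e-09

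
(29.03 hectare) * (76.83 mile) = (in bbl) 2.258e+11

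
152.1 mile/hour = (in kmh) 244.8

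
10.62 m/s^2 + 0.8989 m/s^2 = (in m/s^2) 11.52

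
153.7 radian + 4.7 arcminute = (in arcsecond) 3.17e+07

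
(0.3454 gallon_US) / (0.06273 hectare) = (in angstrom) 2.084e+04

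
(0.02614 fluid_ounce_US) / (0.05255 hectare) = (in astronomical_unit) 9.834e-21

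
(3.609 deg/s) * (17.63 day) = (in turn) 1.527e+04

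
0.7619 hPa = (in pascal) 76.19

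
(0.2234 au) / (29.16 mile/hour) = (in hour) 7.122e+05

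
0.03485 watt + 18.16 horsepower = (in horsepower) 18.16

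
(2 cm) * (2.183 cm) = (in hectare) 4.366e-08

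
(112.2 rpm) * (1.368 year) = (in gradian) 3.227e+10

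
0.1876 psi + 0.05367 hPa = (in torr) 9.742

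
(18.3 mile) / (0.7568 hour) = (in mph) 24.18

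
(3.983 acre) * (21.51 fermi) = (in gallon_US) 9.159e-08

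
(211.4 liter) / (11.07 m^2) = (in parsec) 6.189e-19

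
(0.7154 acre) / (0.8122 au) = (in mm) 2.383e-05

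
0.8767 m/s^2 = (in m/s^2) 0.8767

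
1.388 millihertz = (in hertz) 0.001388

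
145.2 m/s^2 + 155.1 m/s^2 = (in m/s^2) 300.3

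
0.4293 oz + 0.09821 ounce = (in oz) 0.5275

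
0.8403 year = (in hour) 7361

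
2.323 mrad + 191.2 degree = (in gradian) 212.6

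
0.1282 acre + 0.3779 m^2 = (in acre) 0.1283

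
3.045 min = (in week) 0.0003021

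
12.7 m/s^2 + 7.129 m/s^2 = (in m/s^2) 19.83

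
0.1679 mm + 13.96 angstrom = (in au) 1.122e-15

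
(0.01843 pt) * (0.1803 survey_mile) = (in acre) 4.662e-07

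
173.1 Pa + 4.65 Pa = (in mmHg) 1.333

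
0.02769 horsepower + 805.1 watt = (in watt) 825.7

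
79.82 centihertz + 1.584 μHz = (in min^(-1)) 47.89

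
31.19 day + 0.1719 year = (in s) 8.116e+06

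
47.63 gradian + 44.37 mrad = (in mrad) 792.5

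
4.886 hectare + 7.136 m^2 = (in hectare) 4.887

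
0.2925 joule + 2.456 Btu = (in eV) 1.617e+22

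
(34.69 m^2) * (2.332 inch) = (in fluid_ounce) 6.948e+04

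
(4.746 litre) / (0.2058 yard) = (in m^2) 0.02522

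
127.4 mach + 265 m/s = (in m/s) 4.364e+04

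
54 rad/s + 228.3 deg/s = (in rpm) 553.7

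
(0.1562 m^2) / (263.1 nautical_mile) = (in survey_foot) 1.052e-06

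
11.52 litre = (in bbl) 0.07246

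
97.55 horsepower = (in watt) 7.274e+04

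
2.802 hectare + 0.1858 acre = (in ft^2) 3.097e+05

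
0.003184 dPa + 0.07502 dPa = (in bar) 7.82e-08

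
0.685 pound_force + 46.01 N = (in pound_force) 11.03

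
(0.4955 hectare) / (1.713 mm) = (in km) 2893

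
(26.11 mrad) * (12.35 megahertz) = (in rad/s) 3.225e+05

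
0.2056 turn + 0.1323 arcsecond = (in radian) 1.292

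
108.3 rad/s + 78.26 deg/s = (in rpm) 1047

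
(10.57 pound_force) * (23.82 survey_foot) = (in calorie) 81.59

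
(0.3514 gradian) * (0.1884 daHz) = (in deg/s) 0.5958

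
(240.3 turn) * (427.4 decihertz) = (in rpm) 6.162e+05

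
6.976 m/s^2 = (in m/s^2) 6.976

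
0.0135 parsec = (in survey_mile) 2.588e+11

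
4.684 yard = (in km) 0.004283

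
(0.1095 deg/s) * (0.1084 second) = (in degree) 0.01187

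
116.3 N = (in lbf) 26.15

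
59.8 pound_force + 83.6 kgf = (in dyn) 1.086e+08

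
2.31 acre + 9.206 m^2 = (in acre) 2.312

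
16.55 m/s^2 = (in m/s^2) 16.55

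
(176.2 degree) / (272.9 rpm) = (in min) 0.001793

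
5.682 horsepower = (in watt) 4237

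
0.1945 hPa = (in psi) 0.002821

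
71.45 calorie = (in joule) 298.9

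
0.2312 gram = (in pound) 0.0005097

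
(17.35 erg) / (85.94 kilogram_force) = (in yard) 2.251e-09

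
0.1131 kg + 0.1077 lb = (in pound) 0.357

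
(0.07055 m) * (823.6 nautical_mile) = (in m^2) 1.076e+05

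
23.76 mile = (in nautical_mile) 20.65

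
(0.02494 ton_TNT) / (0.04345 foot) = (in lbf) 1.771e+09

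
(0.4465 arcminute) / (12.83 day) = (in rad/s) 1.172e-10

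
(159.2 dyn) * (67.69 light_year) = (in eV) 6.363e+33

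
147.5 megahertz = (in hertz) 1.475e+08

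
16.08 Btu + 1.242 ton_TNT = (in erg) 5.197e+16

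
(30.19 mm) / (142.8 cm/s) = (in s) 0.02114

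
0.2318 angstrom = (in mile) 1.44e-14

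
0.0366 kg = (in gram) 36.6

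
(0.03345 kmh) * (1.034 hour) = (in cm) 3459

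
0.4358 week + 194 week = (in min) 1.96e+06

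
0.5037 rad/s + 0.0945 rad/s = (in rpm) 5.712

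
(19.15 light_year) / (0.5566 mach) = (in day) 1.106e+10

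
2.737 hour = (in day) 0.114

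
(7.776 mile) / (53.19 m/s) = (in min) 3.921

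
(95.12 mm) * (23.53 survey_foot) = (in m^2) 0.6822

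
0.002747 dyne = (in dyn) 0.002747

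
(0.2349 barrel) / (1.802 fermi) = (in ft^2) 2.231e+14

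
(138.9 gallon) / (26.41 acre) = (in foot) 1.614e-05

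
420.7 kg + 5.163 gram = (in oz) 1.484e+04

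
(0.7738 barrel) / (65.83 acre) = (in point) 0.001309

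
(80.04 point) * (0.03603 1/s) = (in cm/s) 0.1017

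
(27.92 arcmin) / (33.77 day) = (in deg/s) 1.595e-07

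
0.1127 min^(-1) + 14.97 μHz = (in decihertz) 0.01893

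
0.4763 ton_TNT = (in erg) 1.993e+16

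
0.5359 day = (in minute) 771.7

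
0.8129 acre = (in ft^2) 3.541e+04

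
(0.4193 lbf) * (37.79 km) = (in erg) 7.048e+11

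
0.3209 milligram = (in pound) 7.075e-07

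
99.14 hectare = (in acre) 245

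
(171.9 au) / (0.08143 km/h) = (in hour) 3.158e+11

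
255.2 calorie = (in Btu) 1.012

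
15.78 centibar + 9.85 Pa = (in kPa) 15.79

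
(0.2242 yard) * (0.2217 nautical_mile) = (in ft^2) 906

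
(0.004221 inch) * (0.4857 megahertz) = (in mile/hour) 116.5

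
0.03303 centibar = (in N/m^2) 33.03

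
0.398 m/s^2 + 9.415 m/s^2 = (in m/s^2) 9.813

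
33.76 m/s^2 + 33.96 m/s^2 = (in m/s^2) 67.72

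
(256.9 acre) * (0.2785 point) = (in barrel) 642.5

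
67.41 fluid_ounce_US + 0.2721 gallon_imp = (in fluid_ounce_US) 109.2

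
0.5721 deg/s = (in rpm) 0.09535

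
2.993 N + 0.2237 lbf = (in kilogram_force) 0.4067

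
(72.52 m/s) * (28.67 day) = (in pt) 5.092e+11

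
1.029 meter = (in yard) 1.125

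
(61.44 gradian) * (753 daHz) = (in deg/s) 4.164e+05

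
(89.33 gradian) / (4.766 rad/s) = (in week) 4.868e-07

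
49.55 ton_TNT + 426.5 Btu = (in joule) 2.073e+11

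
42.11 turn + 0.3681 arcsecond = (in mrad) 2.646e+05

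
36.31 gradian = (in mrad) 570.4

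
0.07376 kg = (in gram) 73.76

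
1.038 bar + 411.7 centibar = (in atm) 5.088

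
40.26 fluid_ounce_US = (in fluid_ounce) 40.26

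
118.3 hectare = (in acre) 292.3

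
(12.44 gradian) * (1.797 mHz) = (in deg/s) 0.02012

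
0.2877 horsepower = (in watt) 214.5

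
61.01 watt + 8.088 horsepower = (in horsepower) 8.17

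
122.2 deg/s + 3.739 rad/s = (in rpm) 56.07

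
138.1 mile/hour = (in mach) 0.1813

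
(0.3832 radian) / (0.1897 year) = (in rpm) 6.117e-07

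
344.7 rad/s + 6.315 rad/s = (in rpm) 3352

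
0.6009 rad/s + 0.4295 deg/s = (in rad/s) 0.6084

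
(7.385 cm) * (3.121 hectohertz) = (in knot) 44.8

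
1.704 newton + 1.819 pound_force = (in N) 9.795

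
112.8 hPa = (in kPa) 11.28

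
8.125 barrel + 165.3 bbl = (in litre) 2.757e+04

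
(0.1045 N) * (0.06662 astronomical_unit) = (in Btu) 9.871e+05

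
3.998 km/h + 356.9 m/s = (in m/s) 358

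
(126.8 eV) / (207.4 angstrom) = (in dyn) 9.795e-05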